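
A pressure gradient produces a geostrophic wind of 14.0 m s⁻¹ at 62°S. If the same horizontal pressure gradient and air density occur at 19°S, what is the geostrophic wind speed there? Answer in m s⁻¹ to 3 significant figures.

With the same pressure gradient and density, V_g ∝ 1/f ∝ 1/sin φ.
V₂ = V₁ · sin φ₁ / sin φ₂ = 14.0 × sin 62° / sin 19°
V₂ = 14.0 × 0.8829/0.3256 = 38.0 m s⁻¹

38.0 m s⁻¹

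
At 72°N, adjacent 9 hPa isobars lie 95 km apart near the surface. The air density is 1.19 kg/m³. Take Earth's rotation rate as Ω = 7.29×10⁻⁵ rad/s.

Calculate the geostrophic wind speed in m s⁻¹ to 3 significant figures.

Coriolis parameter at 72°N:
f = 2Ω sin φ = 2 × 7.29×10⁻⁵ × sin 72° = 1.39×10⁻⁴ s⁻¹
Pressure gradient: |∂P/∂n| = 900 Pa / 95000 m = 9.47×10⁻³ Pa/m
Geostrophic balance (pressure-gradient force = Coriolis force):
V_g = (1/(fρ)) |∂P/∂n| = 9.47×10⁻³ / (1.39×10⁻⁴ × 1.19) = 57.4 m/s

57.4 m s⁻¹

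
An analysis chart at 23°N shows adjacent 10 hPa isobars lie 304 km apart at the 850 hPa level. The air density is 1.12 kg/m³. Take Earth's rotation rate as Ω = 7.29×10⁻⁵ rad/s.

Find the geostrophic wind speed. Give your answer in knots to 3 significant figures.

100 knots

Coriolis parameter at 23°N:
f = 2Ω sin φ = 2 × 7.29×10⁻⁵ × sin 23° = 5.70×10⁻⁵ s⁻¹
Pressure gradient: |∂P/∂n| = 1000 Pa / 304000 m = 3.29×10⁻³ Pa/m
Geostrophic balance (pressure-gradient force = Coriolis force):
V_g = (1/(fρ)) |∂P/∂n| = 3.29×10⁻³ / (5.70×10⁻⁵ × 1.12) = 51.6 m/s
Converting: 51.6 m/s × 1.944 = 100 knots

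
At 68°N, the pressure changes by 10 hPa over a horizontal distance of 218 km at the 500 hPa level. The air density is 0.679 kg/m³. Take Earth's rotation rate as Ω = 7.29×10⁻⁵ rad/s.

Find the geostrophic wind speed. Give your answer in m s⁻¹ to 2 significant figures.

50 m s⁻¹

Coriolis parameter at 68°N:
f = 2Ω sin φ = 2 × 7.29×10⁻⁵ × sin 68° = 1.35×10⁻⁴ s⁻¹
Pressure gradient: |∂P/∂n| = 1000 Pa / 218000 m = 4.59×10⁻³ Pa/m
Geostrophic balance (pressure-gradient force = Coriolis force):
V_g = (1/(fρ)) |∂P/∂n| = 4.59×10⁻³ / (1.35×10⁻⁴ × 0.679) = 50.0 m/s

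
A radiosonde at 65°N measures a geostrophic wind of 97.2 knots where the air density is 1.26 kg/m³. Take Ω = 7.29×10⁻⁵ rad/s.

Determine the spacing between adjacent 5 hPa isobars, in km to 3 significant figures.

60.1 km

Coriolis parameter at 65°N:
f = 2Ω sin φ = 2 × 7.29×10⁻⁵ × sin 65° = 1.32×10⁻⁴ s⁻¹
Wind speed in SI: 97.2 knots = 50.0 m/s
Geostrophic balance rearranged: |∂P/∂n| = f ρ V_g
|∂P/∂n| = 1.32×10⁻⁴ × 1.26 × 50.0 = 8.33×10⁻³ Pa/m
Isobar spacing: Δn = ΔP/|∂P/∂n| = 500 Pa / 8.33×10⁻³ Pa/m = 60057 m ≈ 60.1 km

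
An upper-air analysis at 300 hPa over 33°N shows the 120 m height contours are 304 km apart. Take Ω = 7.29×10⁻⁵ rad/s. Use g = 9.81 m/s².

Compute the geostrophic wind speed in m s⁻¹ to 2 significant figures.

49 m s⁻¹

Coriolis parameter at 33°N:
f = 2Ω sin φ = 2 × 7.29×10⁻⁵ × sin 33° = 7.94×10⁻⁵ s⁻¹
Height gradient: |∂Z/∂n| = 120 m / 304000 m = 3.95×10⁻⁴
On a pressure surface, geostrophic balance gives V_g = (g/f)|∂Z/∂n|:
V_g = 9.81 × 3.95×10⁻⁴ / 7.94×10⁻⁵ = 48.8 m/s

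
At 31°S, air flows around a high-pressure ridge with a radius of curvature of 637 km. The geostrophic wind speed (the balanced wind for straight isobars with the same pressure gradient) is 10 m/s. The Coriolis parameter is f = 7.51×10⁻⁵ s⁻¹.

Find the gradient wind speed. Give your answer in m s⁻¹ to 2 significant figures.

14 m s⁻¹

Around a high, pressure-gradient force acts outward with centrifugal, so Coriolis balances both:
fV = (1/ρ)|∂P/∂n| + V²/R  →  V² − fR·V + fR·V_g = 0
With fR = 7.51×10⁻⁵ × 637×10³ m = 47.8 m/s:
V = [fR − √((fR)² − 4 fR V_g)]/2 = [47.8 − √(47.8² − 4×47.8×10)]/2 = 14.2 m/s
Supergeostrophic (V > V_g = 10 m/s), as expected around a high.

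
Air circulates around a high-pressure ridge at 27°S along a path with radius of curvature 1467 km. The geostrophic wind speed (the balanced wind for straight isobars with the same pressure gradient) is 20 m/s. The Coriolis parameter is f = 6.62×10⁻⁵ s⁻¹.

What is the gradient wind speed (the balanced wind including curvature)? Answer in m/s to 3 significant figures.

Around a high, pressure-gradient force acts outward with centrifugal, so Coriolis balances both:
fV = (1/ρ)|∂P/∂n| + V²/R  →  V² − fR·V + fR·V_g = 0
With fR = 6.62×10⁻⁵ × 1467×10³ m = 97.1 m/s:
V = [fR − √((fR)² − 4 fR V_g)]/2 = [97.1 − √(97.1² − 4×97.1×20)]/2 = 28.2 m/s
Supergeostrophic (V > V_g = 20 m/s), as expected around a high.

28.2 m/s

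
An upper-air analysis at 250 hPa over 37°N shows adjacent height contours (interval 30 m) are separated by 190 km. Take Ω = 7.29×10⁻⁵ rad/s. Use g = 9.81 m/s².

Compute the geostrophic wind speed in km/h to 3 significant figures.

Coriolis parameter at 37°N:
f = 2Ω sin φ = 2 × 7.29×10⁻⁵ × sin 37° = 8.77×10⁻⁵ s⁻¹
Height gradient: |∂Z/∂n| = 30 m / 190000 m = 1.58×10⁻⁴
On a pressure surface, geostrophic balance gives V_g = (g/f)|∂Z/∂n|:
V_g = 9.81 × 1.58×10⁻⁴ / 8.77×10⁻⁵ = 17.7 m/s
Converting: 17.7 m/s × 3.6 = 63.6 km/h

63.6 km/h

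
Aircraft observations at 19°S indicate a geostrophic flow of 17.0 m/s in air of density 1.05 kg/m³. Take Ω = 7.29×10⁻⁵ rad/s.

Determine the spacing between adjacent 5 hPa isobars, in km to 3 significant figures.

590 km

Coriolis parameter at 19°S:
f = 2Ω sin φ = 2 × 7.29×10⁻⁵ × sin 19° = 4.75×10⁻⁵ s⁻¹
Geostrophic balance rearranged: |∂P/∂n| = f ρ V_g
|∂P/∂n| = 4.75×10⁻⁵ × 1.05 × 17.0 = 8.47×10⁻⁴ Pa/m
Isobar spacing: Δn = ΔP/|∂P/∂n| = 500 Pa / 8.47×10⁻⁴ Pa/m = 590109 m ≈ 590 km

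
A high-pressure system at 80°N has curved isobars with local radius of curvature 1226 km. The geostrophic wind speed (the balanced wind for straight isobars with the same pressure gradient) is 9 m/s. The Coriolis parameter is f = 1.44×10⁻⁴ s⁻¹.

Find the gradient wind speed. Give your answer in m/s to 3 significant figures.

9.51 m/s

Around a high, pressure-gradient force acts outward with centrifugal, so Coriolis balances both:
fV = (1/ρ)|∂P/∂n| + V²/R  →  V² − fR·V + fR·V_g = 0
With fR = 1.44×10⁻⁴ × 1226×10³ m = 177 m/s:
V = [fR − √((fR)² − 4 fR V_g)]/2 = [177 − √(177² − 4×177×9)]/2 = 9.51 m/s
Supergeostrophic (V > V_g = 9 m/s), as expected around a high.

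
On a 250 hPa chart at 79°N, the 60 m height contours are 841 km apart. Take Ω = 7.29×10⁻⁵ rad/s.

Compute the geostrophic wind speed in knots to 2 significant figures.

9.5 knots

Coriolis parameter at 79°N:
f = 2Ω sin φ = 2 × 7.29×10⁻⁵ × sin 79° = 1.43×10⁻⁴ s⁻¹
Height gradient: |∂Z/∂n| = 60 m / 841000 m = 7.13×10⁻⁵
On a pressure surface, geostrophic balance gives V_g = (g/f)|∂Z/∂n|:
V_g = 9.81 × 7.13×10⁻⁵ / 1.43×10⁻⁴ = 4.89 m/s
Converting: 4.89 m/s × 1.944 = 9.5 knots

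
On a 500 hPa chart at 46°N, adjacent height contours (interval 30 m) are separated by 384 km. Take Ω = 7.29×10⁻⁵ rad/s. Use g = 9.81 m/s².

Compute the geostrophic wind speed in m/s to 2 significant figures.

Coriolis parameter at 46°N:
f = 2Ω sin φ = 2 × 7.29×10⁻⁵ × sin 46° = 1.05×10⁻⁴ s⁻¹
Height gradient: |∂Z/∂n| = 30 m / 384000 m = 7.81×10⁻⁵
On a pressure surface, geostrophic balance gives V_g = (g/f)|∂Z/∂n|:
V_g = 9.81 × 7.81×10⁻⁵ / 1.05×10⁻⁴ = 7.31 m/s

7.3 m/s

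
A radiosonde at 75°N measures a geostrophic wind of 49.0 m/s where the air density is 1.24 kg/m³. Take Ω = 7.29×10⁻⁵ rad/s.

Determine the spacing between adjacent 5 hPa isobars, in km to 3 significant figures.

58.4 km

Coriolis parameter at 75°N:
f = 2Ω sin φ = 2 × 7.29×10⁻⁵ × sin 75° = 1.41×10⁻⁴ s⁻¹
Geostrophic balance rearranged: |∂P/∂n| = f ρ V_g
|∂P/∂n| = 1.41×10⁻⁴ × 1.24 × 49.0 = 8.56×10⁻³ Pa/m
Isobar spacing: Δn = ΔP/|∂P/∂n| = 500 Pa / 8.56×10⁻³ Pa/m = 58432 m ≈ 58.4 km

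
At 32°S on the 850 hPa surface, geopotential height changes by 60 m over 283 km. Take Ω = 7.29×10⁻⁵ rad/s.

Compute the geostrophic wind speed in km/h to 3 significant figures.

96.9 km/h

Coriolis parameter at 32°S:
f = 2Ω sin φ = 2 × 7.29×10⁻⁵ × sin 32° = 7.73×10⁻⁵ s⁻¹
Height gradient: |∂Z/∂n| = 60 m / 283000 m = 2.12×10⁻⁴
On a pressure surface, geostrophic balance gives V_g = (g/f)|∂Z/∂n|:
V_g = 9.81 × 2.12×10⁻⁴ / 7.73×10⁻⁵ = 26.9 m/s
Converting: 26.9 m/s × 3.6 = 96.9 km/h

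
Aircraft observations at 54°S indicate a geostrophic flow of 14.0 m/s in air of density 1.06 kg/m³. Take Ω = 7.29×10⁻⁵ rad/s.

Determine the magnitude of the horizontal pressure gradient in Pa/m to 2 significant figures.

1.8×10⁻³ Pa/m

Coriolis parameter at 54°S:
f = 2Ω sin φ = 2 × 7.29×10⁻⁵ × sin 54° = 1.18×10⁻⁴ s⁻¹
Geostrophic balance rearranged: |∂P/∂n| = f ρ V_g
|∂P/∂n| = 1.18×10⁻⁴ × 1.06 × 14.0 = 1.75×10⁻³ Pa/m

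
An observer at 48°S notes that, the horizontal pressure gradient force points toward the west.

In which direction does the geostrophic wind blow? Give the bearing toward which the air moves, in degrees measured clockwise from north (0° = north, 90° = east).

The pressure-gradient force points toward the west (bearing 270°).
Geostrophic balance: in the Southern Hemisphere the Coriolis force deflects motion to the left, so the geostrophic wind blows 90° to the left of the pressure-gradient force (low pressure on the right).
Rotating 270° by 90° counterclockwise gives 180° — the wind blows toward the south.

180°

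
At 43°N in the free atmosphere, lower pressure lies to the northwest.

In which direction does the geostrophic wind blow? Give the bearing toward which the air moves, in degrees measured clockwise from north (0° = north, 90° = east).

045°

The pressure-gradient force points toward the northwest (bearing 315°).
Geostrophic balance: in the Northern Hemisphere the Coriolis force deflects motion to the right, so the geostrophic wind blows 90° to the right of the pressure-gradient force (low pressure on the left).
Rotating 315° by 90° clockwise gives 045° — the wind blows toward the northeast.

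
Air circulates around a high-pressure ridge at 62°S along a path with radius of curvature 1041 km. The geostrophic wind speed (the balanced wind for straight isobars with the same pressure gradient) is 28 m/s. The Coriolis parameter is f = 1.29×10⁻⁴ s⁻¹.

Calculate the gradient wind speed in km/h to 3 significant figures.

143 km/h

Around a high, pressure-gradient force acts outward with centrifugal, so Coriolis balances both:
fV = (1/ρ)|∂P/∂n| + V²/R  →  V² − fR·V + fR·V_g = 0
With fR = 1.29×10⁻⁴ × 1041×10³ m = 134 m/s:
V = [fR − √((fR)² − 4 fR V_g)]/2 = [134 − √(134² − 4×134×28)]/2 = 39.8 m/s
Supergeostrophic (V > V_g = 28 m/s), as expected around a high.
Converting: 39.8 m/s × 3.6 = 143 km/h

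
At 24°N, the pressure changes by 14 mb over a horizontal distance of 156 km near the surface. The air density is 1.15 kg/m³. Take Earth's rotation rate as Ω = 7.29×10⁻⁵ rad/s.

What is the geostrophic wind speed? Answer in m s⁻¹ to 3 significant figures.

Coriolis parameter at 24°N:
f = 2Ω sin φ = 2 × 7.29×10⁻⁵ × sin 24° = 5.93×10⁻⁵ s⁻¹
Pressure gradient: |∂P/∂n| = 1400 Pa / 156000 m = 8.97×10⁻³ Pa/m
Geostrophic balance (pressure-gradient force = Coriolis force):
V_g = (1/(fρ)) |∂P/∂n| = 8.97×10⁻³ / (5.93×10⁻⁵ × 1.15) = 132 m/s

132 m s⁻¹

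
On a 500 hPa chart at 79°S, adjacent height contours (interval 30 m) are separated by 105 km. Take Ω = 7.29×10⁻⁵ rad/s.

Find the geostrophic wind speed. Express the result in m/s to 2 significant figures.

Coriolis parameter at 79°S:
f = 2Ω sin φ = 2 × 7.29×10⁻⁵ × sin 79° = 1.43×10⁻⁴ s⁻¹
Height gradient: |∂Z/∂n| = 30 m / 105000 m = 2.86×10⁻⁴
On a pressure surface, geostrophic balance gives V_g = (g/f)|∂Z/∂n|:
V_g = 9.81 × 2.86×10⁻⁴ / 1.43×10⁻⁴ = 19.6 m/s

20 m/s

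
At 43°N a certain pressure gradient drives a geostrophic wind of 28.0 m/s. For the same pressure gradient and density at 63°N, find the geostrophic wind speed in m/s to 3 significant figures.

21.4 m/s

With the same pressure gradient and density, V_g ∝ 1/f ∝ 1/sin φ.
V₂ = V₁ · sin φ₁ / sin φ₂ = 28.0 × sin 43° / sin 63°
V₂ = 28.0 × 0.6820/0.8910 = 21.4 m/s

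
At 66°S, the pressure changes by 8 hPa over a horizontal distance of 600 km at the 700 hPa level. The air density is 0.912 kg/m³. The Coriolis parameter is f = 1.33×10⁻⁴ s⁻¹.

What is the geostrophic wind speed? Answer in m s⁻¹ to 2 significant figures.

Pressure gradient: |∂P/∂n| = 800 Pa / 600000 m = 1.33×10⁻³ Pa/m
Geostrophic balance (pressure-gradient force = Coriolis force):
V_g = (1/(fρ)) |∂P/∂n| = 1.33×10⁻³ / (1.33×10⁻⁴ × 0.912) = 11.0 m/s

11 m s⁻¹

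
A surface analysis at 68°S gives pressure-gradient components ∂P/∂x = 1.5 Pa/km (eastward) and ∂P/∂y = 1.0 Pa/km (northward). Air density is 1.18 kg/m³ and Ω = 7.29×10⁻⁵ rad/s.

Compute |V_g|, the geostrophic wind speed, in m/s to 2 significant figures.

Coriolis parameter at 68°S:
f = 2Ω sin φ = 2 × 7.29×10⁻⁵ × sin 68° = 1.35×10⁻⁴ s⁻¹
In the Southern Hemisphere f is negative: f = −1.35×10⁻⁴ s⁻¹.
Component geostrophic relations (x east, y north):
u_g = −(1/(fρ)) ∂P/∂y,  v_g = (1/(fρ)) ∂P/∂x
u_g = −(1.0×10⁻³)/(−1.35×10⁻⁴ × 1.18) = 6.27 m/s;  v_g = (1.5×10⁻³)/(−1.35×10⁻⁴ × 1.18) = −9.40 m/s
|V_g| = √(u_g² + v_g²) = 11.3 m/s

11 m/s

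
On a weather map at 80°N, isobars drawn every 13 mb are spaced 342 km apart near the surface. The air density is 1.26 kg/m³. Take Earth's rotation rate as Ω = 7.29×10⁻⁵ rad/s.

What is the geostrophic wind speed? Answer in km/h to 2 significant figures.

Coriolis parameter at 80°N:
f = 2Ω sin φ = 2 × 7.29×10⁻⁵ × sin 80° = 1.44×10⁻⁴ s⁻¹
Pressure gradient: |∂P/∂n| = 1300 Pa / 342000 m = 3.80×10⁻³ Pa/m
Geostrophic balance (pressure-gradient force = Coriolis force):
V_g = (1/(fρ)) |∂P/∂n| = 3.80×10⁻³ / (1.44×10⁻⁴ × 1.26) = 21.0 m/s
Converting: 21.0 m/s × 3.6 = 76 km/h

76 km/h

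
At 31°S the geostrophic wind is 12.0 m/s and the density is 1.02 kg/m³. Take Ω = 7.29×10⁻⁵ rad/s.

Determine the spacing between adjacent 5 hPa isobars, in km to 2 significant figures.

Coriolis parameter at 31°S:
f = 2Ω sin φ = 2 × 7.29×10⁻⁵ × sin 31° = 7.51×10⁻⁵ s⁻¹
Geostrophic balance rearranged: |∂P/∂n| = f ρ V_g
|∂P/∂n| = 7.51×10⁻⁵ × 1.02 × 12.0 = 9.19×10⁻⁴ Pa/m
Isobar spacing: Δn = ΔP/|∂P/∂n| = 500 Pa / 9.19×10⁻⁴ Pa/m = 543991 m ≈ 540 km

540 km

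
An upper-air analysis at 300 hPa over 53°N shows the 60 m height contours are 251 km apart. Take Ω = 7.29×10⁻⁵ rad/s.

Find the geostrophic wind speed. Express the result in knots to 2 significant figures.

39 knots

Coriolis parameter at 53°N:
f = 2Ω sin φ = 2 × 7.29×10⁻⁵ × sin 53° = 1.16×10⁻⁴ s⁻¹
Height gradient: |∂Z/∂n| = 60 m / 251000 m = 2.39×10⁻⁴
On a pressure surface, geostrophic balance gives V_g = (g/f)|∂Z/∂n|:
V_g = 9.81 × 2.39×10⁻⁴ / 1.16×10⁻⁴ = 20.1 m/s
Converting: 20.1 m/s × 1.944 = 39 knots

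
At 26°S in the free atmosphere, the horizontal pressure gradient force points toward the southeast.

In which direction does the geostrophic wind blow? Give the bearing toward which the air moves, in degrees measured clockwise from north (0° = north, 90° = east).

045°

The pressure-gradient force points toward the southeast (bearing 135°).
Geostrophic balance: in the Southern Hemisphere the Coriolis force deflects motion to the left, so the geostrophic wind blows 90° to the left of the pressure-gradient force (low pressure on the right).
Rotating 135° by 90° counterclockwise gives 045° — the wind blows toward the northeast.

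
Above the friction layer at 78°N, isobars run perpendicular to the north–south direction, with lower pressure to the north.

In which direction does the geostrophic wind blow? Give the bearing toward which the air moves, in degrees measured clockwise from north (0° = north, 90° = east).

090°

The pressure-gradient force points toward the north (bearing 000°).
Geostrophic balance: in the Northern Hemisphere the Coriolis force deflects motion to the right, so the geostrophic wind blows 90° to the right of the pressure-gradient force (low pressure on the left).
Rotating 000° by 90° clockwise gives 090° — the wind blows toward the east.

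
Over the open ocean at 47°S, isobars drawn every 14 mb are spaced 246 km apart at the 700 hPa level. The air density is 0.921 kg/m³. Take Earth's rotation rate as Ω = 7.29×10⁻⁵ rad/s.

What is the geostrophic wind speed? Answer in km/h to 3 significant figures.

209 km/h

Coriolis parameter at 47°S:
f = 2Ω sin φ = 2 × 7.29×10⁻⁵ × sin 47° = 1.07×10⁻⁴ s⁻¹
Pressure gradient: |∂P/∂n| = 1400 Pa / 246000 m = 5.69×10⁻³ Pa/m
Geostrophic balance (pressure-gradient force = Coriolis force):
V_g = (1/(fρ)) |∂P/∂n| = 5.69×10⁻³ / (1.07×10⁻⁴ × 0.921) = 57.9 m/s
Converting: 57.9 m/s × 3.6 = 209 km/h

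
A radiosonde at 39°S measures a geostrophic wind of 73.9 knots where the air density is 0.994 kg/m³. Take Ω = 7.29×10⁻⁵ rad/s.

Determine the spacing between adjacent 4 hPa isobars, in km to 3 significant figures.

Coriolis parameter at 39°S:
f = 2Ω sin φ = 2 × 7.29×10⁻⁵ × sin 39° = 9.18×10⁻⁵ s⁻¹
Wind speed in SI: 73.9 knots = 38.0 m/s
Geostrophic balance rearranged: |∂P/∂n| = f ρ V_g
|∂P/∂n| = 9.18×10⁻⁵ × 0.994 × 38.0 = 3.47×10⁻³ Pa/m
Isobar spacing: Δn = ΔP/|∂P/∂n| = 400 Pa / 3.47×10⁻³ Pa/m = 115362 m ≈ 115 km

115 km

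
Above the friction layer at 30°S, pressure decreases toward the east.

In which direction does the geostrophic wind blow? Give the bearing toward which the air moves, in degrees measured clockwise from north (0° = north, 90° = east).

000°

The pressure-gradient force points toward the east (bearing 090°).
Geostrophic balance: in the Southern Hemisphere the Coriolis force deflects motion to the left, so the geostrophic wind blows 90° to the left of the pressure-gradient force (low pressure on the right).
Rotating 090° by 90° counterclockwise gives 000° — the wind blows toward the north.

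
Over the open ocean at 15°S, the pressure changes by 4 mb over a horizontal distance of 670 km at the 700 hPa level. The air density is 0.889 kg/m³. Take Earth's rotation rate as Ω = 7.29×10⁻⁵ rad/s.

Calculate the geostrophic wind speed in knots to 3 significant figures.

Coriolis parameter at 15°S:
f = 2Ω sin φ = 2 × 7.29×10⁻⁵ × sin 15° = 3.77×10⁻⁵ s⁻¹
Pressure gradient: |∂P/∂n| = 400 Pa / 670000 m = 5.97×10⁻⁴ Pa/m
Geostrophic balance (pressure-gradient force = Coriolis force):
V_g = (1/(fρ)) |∂P/∂n| = 5.97×10⁻⁴ / (3.77×10⁻⁵ × 0.889) = 17.8 m/s
Converting: 17.8 m/s × 1.944 = 34.6 knots

34.6 knots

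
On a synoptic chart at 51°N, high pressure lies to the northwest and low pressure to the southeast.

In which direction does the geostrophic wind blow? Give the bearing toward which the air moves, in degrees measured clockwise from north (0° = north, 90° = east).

The pressure-gradient force points toward the southeast (bearing 135°).
Geostrophic balance: in the Northern Hemisphere the Coriolis force deflects motion to the right, so the geostrophic wind blows 90° to the right of the pressure-gradient force (low pressure on the left).
Rotating 135° by 90° clockwise gives 225° — the wind blows toward the southwest.

225°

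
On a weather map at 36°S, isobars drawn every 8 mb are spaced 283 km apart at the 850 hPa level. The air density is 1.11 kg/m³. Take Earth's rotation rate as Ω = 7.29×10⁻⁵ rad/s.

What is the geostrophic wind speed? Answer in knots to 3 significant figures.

57.8 knots

Coriolis parameter at 36°S:
f = 2Ω sin φ = 2 × 7.29×10⁻⁵ × sin 36° = 8.57×10⁻⁵ s⁻¹
Pressure gradient: |∂P/∂n| = 800 Pa / 283000 m = 2.83×10⁻³ Pa/m
Geostrophic balance (pressure-gradient force = Coriolis force):
V_g = (1/(fρ)) |∂P/∂n| = 2.83×10⁻³ / (8.57×10⁻⁵ × 1.11) = 29.7 m/s
Converting: 29.7 m/s × 1.944 = 57.8 knots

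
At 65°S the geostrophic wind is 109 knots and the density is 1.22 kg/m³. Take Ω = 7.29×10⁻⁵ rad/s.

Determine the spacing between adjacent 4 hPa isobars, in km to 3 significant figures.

44.2 km

Coriolis parameter at 65°S:
f = 2Ω sin φ = 2 × 7.29×10⁻⁵ × sin 65° = 1.32×10⁻⁴ s⁻¹
Wind speed in SI: 109 knots = 56.1 m/s
Geostrophic balance rearranged: |∂P/∂n| = f ρ V_g
|∂P/∂n| = 1.32×10⁻⁴ × 1.22 × 56.1 = 9.04×10⁻³ Pa/m
Isobar spacing: Δn = ΔP/|∂P/∂n| = 400 Pa / 9.04×10⁻³ Pa/m = 44249 m ≈ 44.2 km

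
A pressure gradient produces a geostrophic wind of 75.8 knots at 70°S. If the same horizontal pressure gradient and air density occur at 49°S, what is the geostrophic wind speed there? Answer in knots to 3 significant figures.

94.4 knots

With the same pressure gradient and density, V_g ∝ 1/f ∝ 1/sin φ.
V₂ = V₁ · sin φ₁ / sin φ₂ = 75.8 × sin 70° / sin 49°
V₂ = 75.8 × 0.9397/0.7547 = 94.4 knots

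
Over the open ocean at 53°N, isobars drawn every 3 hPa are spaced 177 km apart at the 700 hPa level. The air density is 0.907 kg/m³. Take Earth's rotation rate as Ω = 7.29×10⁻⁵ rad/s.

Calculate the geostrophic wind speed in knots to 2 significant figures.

31 knots

Coriolis parameter at 53°N:
f = 2Ω sin φ = 2 × 7.29×10⁻⁵ × sin 53° = 1.16×10⁻⁴ s⁻¹
Pressure gradient: |∂P/∂n| = 300 Pa / 177000 m = 1.69×10⁻³ Pa/m
Geostrophic balance (pressure-gradient force = Coriolis force):
V_g = (1/(fρ)) |∂P/∂n| = 1.69×10⁻³ / (1.16×10⁻⁴ × 0.907) = 16.0 m/s
Converting: 16.0 m/s × 1.944 = 31 knots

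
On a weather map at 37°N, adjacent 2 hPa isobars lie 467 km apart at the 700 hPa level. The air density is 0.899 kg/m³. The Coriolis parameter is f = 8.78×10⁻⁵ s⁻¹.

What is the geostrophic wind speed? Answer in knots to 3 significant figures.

10.5 knots

Pressure gradient: |∂P/∂n| = 200 Pa / 467000 m = 4.28×10⁻⁴ Pa/m
Geostrophic balance (pressure-gradient force = Coriolis force):
V_g = (1/(fρ)) |∂P/∂n| = 4.28×10⁻⁴ / (8.78×10⁻⁵ × 0.899) = 5.43 m/s
Converting: 5.43 m/s × 1.944 = 10.5 knots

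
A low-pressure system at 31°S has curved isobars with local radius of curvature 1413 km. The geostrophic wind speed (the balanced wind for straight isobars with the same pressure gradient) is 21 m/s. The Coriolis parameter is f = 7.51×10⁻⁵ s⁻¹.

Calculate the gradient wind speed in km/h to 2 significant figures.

65 km/h

Around a low, centrifugal force acts outward with Coriolis, so pressure-gradient force balances both:
(1/ρ)|∂P/∂n| = fV + V²/R  →  V² + fR·V − fR·V_g = 0
With fR = 7.51×10⁻⁵ × 1413×10³ m = 106 m/s:
V = [−fR + √((fR)² + 4 fR V_g)]/2 = [−106 + √(106² + 4×106×21)]/2 = 18 m/s
Subgeostrophic (V < V_g = 21 m/s), as expected around a low.
Converting: 18 m/s × 3.6 = 65 km/h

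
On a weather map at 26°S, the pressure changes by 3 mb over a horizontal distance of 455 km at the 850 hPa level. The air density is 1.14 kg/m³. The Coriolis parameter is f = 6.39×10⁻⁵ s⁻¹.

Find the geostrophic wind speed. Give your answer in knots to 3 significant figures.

Pressure gradient: |∂P/∂n| = 300 Pa / 455000 m = 6.59×10⁻⁴ Pa/m
Geostrophic balance (pressure-gradient force = Coriolis force):
V_g = (1/(fρ)) |∂P/∂n| = 6.59×10⁻⁴ / (6.39×10⁻⁵ × 1.14) = 9.05 m/s
Converting: 9.05 m/s × 1.944 = 17.6 knots

17.6 knots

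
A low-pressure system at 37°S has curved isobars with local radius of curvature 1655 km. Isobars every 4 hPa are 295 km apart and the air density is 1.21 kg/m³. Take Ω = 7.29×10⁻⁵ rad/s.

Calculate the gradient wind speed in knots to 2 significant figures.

Coriolis parameter at 37°S:
f = 2Ω sin φ = 2 × 7.29×10⁻⁵ × sin 37° = 8.77×10⁻⁵ s⁻¹
Pressure gradient: |∂P/∂n| = 400 Pa / 295000 m = 1.36×10⁻³ Pa/m
Geostrophic speed: V_g = |∂P/∂n|/(fρ) = 1.36×10⁻³/(8.77×10⁻⁵ × 1.21) = 12.8 m/s
Around a low, centrifugal force acts outward with Coriolis, so pressure-gradient force balances both:
(1/ρ)|∂P/∂n| = fV + V²/R  →  V² + fR·V − fR·V_g = 0
With fR = 8.77×10⁻⁵ × 1655×10³ m = 145 m/s:
V = [−fR + √((fR)² + 4 fR V_g)]/2 = [−145 + √(145² + 4×145×12.8)]/2 = 11.8 m/s
Subgeostrophic (V < V_g = 12.8 m/s), as expected around a low.
Converting: 11.8 m/s × 1.944 = 23 knots

23 knots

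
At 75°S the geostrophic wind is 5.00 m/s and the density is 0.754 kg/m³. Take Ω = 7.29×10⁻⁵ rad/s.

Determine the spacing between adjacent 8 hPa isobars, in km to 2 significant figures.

1500 km

Coriolis parameter at 75°S:
f = 2Ω sin φ = 2 × 7.29×10⁻⁵ × sin 75° = 1.41×10⁻⁴ s⁻¹
Geostrophic balance rearranged: |∂P/∂n| = f ρ V_g
|∂P/∂n| = 1.41×10⁻⁴ × 0.754 × 5.00 = 5.31×10⁻⁴ Pa/m
Isobar spacing: Δn = ΔP/|∂P/∂n| = 800 Pa / 5.31×10⁻⁴ Pa/m = 1506771 m ≈ 1500 km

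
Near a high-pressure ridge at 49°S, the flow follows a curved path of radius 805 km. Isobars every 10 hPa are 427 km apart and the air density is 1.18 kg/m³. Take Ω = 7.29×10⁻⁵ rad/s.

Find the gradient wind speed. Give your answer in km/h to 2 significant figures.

91 km/h

Coriolis parameter at 49°S:
f = 2Ω sin φ = 2 × 7.29×10⁻⁵ × sin 49° = 1.10×10⁻⁴ s⁻¹
Pressure gradient: |∂P/∂n| = 1000 Pa / 427000 m = 2.34×10⁻³ Pa/m
Geostrophic speed: V_g = |∂P/∂n|/(fρ) = 2.34×10⁻³/(1.10×10⁻⁴ × 1.18) = 18.0 m/s
Around a high, pressure-gradient force acts outward with centrifugal, so Coriolis balances both:
fV = (1/ρ)|∂P/∂n| + V²/R  →  V² − fR·V + fR·V_g = 0
With fR = 1.10×10⁻⁴ × 805×10³ m = 88.6 m/s:
V = [fR − √((fR)² − 4 fR V_g)]/2 = [88.6 − √(88.6² − 4×88.6×18)]/2 = 25.2 m/s
Supergeostrophic (V > V_g = 18 m/s), as expected around a high.
Converting: 25.2 m/s × 3.6 = 91 km/h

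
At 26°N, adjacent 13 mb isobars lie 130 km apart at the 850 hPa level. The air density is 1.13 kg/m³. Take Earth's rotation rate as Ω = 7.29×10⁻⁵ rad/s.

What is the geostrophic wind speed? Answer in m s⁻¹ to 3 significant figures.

138 m s⁻¹

Coriolis parameter at 26°N:
f = 2Ω sin φ = 2 × 7.29×10⁻⁵ × sin 26° = 6.39×10⁻⁵ s⁻¹
Pressure gradient: |∂P/∂n| = 1300 Pa / 130000 m = 1.00×10⁻² Pa/m
Geostrophic balance (pressure-gradient force = Coriolis force):
V_g = (1/(fρ)) |∂P/∂n| = 1.00×10⁻² / (6.39×10⁻⁵ × 1.13) = 138 m/s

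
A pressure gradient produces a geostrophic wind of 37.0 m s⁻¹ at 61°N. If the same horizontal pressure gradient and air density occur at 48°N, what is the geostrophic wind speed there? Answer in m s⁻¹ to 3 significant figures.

43.5 m s⁻¹

With the same pressure gradient and density, V_g ∝ 1/f ∝ 1/sin φ.
V₂ = V₁ · sin φ₁ / sin φ₂ = 37.0 × sin 61° / sin 48°
V₂ = 37.0 × 0.8746/0.7431 = 43.5 m s⁻¹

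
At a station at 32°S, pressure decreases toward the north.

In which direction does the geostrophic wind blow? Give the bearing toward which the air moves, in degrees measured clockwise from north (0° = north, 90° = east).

The pressure-gradient force points toward the north (bearing 000°).
Geostrophic balance: in the Southern Hemisphere the Coriolis force deflects motion to the left, so the geostrophic wind blows 90° to the left of the pressure-gradient force (low pressure on the right).
Rotating 000° by 90° counterclockwise gives 270° — the wind blows toward the west.

270°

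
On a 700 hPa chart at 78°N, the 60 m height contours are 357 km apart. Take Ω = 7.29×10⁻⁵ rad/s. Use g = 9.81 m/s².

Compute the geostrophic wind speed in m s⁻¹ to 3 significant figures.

Coriolis parameter at 78°N:
f = 2Ω sin φ = 2 × 7.29×10⁻⁵ × sin 78° = 1.43×10⁻⁴ s⁻¹
Height gradient: |∂Z/∂n| = 60 m / 357000 m = 1.68×10⁻⁴
On a pressure surface, geostrophic balance gives V_g = (g/f)|∂Z/∂n|:
V_g = 9.81 × 1.68×10⁻⁴ / 1.43×10⁻⁴ = 11.6 m/s

11.6 m s⁻¹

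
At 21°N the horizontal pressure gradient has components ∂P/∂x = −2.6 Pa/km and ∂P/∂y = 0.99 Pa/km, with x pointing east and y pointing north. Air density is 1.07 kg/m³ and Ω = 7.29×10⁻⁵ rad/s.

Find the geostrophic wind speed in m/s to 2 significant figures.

50 m/s

Coriolis parameter at 21°N:
f = 2Ω sin φ = 2 × 7.29×10⁻⁵ × sin 21° = 5.23×10⁻⁵ s⁻¹
Component geostrophic relations (x east, y north):
u_g = −(1/(fρ)) ∂P/∂y,  v_g = (1/(fρ)) ∂P/∂x
u_g = −(0.99×10⁻³)/(5.23×10⁻⁵ × 1.07) = −17.7 m/s;  v_g = (−2.6×10⁻³)/(5.23×10⁻⁵ × 1.07) = −46.5 m/s
|V_g| = √(u_g² + v_g²) = 49.8 m/s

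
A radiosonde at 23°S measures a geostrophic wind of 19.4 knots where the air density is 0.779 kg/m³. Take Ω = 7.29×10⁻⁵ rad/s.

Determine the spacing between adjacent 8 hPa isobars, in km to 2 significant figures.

1800 km

Coriolis parameter at 23°S:
f = 2Ω sin φ = 2 × 7.29×10⁻⁵ × sin 23° = 5.70×10⁻⁵ s⁻¹
Wind speed in SI: 19.4 knots = 9.98 m/s
Geostrophic balance rearranged: |∂P/∂n| = f ρ V_g
|∂P/∂n| = 5.70×10⁻⁵ × 0.779 × 9.98 = 4.43×10⁻⁴ Pa/m
Isobar spacing: Δn = ΔP/|∂P/∂n| = 800 Pa / 4.43×10⁻⁴ Pa/m = 1806247 m ≈ 1800 km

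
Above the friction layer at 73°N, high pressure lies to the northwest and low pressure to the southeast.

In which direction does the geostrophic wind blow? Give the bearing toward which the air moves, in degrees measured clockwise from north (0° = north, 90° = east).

The pressure-gradient force points toward the southeast (bearing 135°).
Geostrophic balance: in the Northern Hemisphere the Coriolis force deflects motion to the right, so the geostrophic wind blows 90° to the right of the pressure-gradient force (low pressure on the left).
Rotating 135° by 90° clockwise gives 225° — the wind blows toward the southwest.

225°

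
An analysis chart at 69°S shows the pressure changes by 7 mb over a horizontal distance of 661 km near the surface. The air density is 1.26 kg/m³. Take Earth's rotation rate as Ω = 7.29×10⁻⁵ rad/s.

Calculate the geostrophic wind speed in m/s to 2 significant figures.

6.2 m/s

Coriolis parameter at 69°S:
f = 2Ω sin φ = 2 × 7.29×10⁻⁵ × sin 69° = 1.36×10⁻⁴ s⁻¹
Pressure gradient: |∂P/∂n| = 700 Pa / 661000 m = 1.06×10⁻³ Pa/m
Geostrophic balance (pressure-gradient force = Coriolis force):
V_g = (1/(fρ)) |∂P/∂n| = 1.06×10⁻³ / (1.36×10⁻⁴ × 1.26) = 6.17 m/s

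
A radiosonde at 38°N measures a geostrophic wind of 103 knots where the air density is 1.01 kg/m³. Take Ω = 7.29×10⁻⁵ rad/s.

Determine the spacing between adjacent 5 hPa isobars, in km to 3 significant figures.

104 km

Coriolis parameter at 38°N:
f = 2Ω sin φ = 2 × 7.29×10⁻⁵ × sin 38° = 8.98×10⁻⁵ s⁻¹
Wind speed in SI: 103 knots = 53.0 m/s
Geostrophic balance rearranged: |∂P/∂n| = f ρ V_g
|∂P/∂n| = 8.98×10⁻⁵ × 1.01 × 53.0 = 4.80×10⁻³ Pa/m
Isobar spacing: Δn = ΔP/|∂P/∂n| = 500 Pa / 4.80×10⁻³ Pa/m = 104082 m ≈ 104 km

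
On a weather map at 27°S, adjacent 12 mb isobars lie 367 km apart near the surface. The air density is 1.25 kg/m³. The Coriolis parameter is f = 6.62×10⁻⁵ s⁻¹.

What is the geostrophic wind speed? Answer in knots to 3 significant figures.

Pressure gradient: |∂P/∂n| = 1200 Pa / 367000 m = 3.27×10⁻³ Pa/m
Geostrophic balance (pressure-gradient force = Coriolis force):
V_g = (1/(fρ)) |∂P/∂n| = 3.27×10⁻³ / (6.62×10⁻⁵ × 1.25) = 39.5 m/s
Converting: 39.5 m/s × 1.944 = 76.8 knots

76.8 knots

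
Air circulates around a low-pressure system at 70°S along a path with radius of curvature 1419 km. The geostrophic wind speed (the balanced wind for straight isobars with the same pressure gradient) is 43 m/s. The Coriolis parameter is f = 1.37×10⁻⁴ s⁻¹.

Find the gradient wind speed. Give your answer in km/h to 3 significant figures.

Around a low, centrifugal force acts outward with Coriolis, so pressure-gradient force balances both:
(1/ρ)|∂P/∂n| = fV + V²/R  →  V² + fR·V − fR·V_g = 0
With fR = 1.37×10⁻⁴ × 1419×10³ m = 194 m/s:
V = [−fR + √((fR)² + 4 fR V_g)]/2 = [−194 + √(194² + 4×194×43)]/2 = 36.2 m/s
Subgeostrophic (V < V_g = 43 m/s), as expected around a low.
Converting: 36.2 m/s × 3.6 = 130 km/h

130 km/h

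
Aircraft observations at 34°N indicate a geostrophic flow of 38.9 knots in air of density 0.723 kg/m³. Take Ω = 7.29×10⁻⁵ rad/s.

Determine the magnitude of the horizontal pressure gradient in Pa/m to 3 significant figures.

Coriolis parameter at 34°N:
f = 2Ω sin φ = 2 × 7.29×10⁻⁵ × sin 34° = 8.15×10⁻⁵ s⁻¹
Wind speed in SI: 38.9 knots = 20.0 m/s
Geostrophic balance rearranged: |∂P/∂n| = f ρ V_g
|∂P/∂n| = 8.15×10⁻⁵ × 0.723 × 20.0 = 1.18×10⁻³ Pa/m

1.18×10⁻³ Pa/m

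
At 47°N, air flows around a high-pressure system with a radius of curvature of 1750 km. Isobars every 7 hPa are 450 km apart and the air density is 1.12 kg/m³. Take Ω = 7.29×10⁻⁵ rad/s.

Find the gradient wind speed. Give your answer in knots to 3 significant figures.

27.4 knots

Coriolis parameter at 47°N:
f = 2Ω sin φ = 2 × 7.29×10⁻⁵ × sin 47° = 1.07×10⁻⁴ s⁻¹
Pressure gradient: |∂P/∂n| = 700 Pa / 450000 m = 1.56×10⁻³ Pa/m
Geostrophic speed: V_g = |∂P/∂n|/(fρ) = 1.56×10⁻³/(1.07×10⁻⁴ × 1.12) = 13.0 m/s
Around a high, pressure-gradient force acts outward with centrifugal, so Coriolis balances both:
fV = (1/ρ)|∂P/∂n| + V²/R  →  V² − fR·V + fR·V_g = 0
With fR = 1.07×10⁻⁴ × 1750×10³ m = 187 m/s:
V = [fR − √((fR)² − 4 fR V_g)]/2 = [187 − √(187² − 4×187×13)]/2 = 14.1 m/s
Supergeostrophic (V > V_g = 13 m/s), as expected around a high.
Converting: 14.1 m/s × 1.944 = 27.4 knots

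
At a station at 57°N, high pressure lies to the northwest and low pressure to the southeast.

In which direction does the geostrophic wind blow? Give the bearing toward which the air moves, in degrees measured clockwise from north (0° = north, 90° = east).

The pressure-gradient force points toward the southeast (bearing 135°).
Geostrophic balance: in the Northern Hemisphere the Coriolis force deflects motion to the right, so the geostrophic wind blows 90° to the right of the pressure-gradient force (low pressure on the left).
Rotating 135° by 90° clockwise gives 225° — the wind blows toward the southwest.

225°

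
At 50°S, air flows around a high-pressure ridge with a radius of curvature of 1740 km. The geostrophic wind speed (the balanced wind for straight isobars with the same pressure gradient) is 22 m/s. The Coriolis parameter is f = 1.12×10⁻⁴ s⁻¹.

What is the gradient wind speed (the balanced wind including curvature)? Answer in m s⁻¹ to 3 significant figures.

Around a high, pressure-gradient force acts outward with centrifugal, so Coriolis balances both:
fV = (1/ρ)|∂P/∂n| + V²/R  →  V² − fR·V + fR·V_g = 0
With fR = 1.12×10⁻⁴ × 1740×10³ m = 195 m/s:
V = [fR − √((fR)² − 4 fR V_g)]/2 = [195 − √(195² − 4×195×22)]/2 = 25.3 m/s
Supergeostrophic (V > V_g = 22 m/s), as expected around a high.

25.3 m s⁻¹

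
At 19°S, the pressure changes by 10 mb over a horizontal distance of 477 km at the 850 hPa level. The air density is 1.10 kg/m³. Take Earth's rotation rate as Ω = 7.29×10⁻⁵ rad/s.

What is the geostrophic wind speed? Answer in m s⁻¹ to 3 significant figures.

Coriolis parameter at 19°S:
f = 2Ω sin φ = 2 × 7.29×10⁻⁵ × sin 19° = 4.75×10⁻⁵ s⁻¹
Pressure gradient: |∂P/∂n| = 1000 Pa / 477000 m = 2.10×10⁻³ Pa/m
Geostrophic balance (pressure-gradient force = Coriolis force):
V_g = (1/(fρ)) |∂P/∂n| = 2.10×10⁻³ / (4.75×10⁻⁵ × 1.10) = 40.2 m/s

40.2 m s⁻¹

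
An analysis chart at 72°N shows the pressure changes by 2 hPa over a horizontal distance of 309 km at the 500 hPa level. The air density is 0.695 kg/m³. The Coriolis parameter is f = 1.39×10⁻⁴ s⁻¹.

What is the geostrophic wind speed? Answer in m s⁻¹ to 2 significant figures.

6.7 m s⁻¹

Pressure gradient: |∂P/∂n| = 200 Pa / 309000 m = 6.47×10⁻⁴ Pa/m
Geostrophic balance (pressure-gradient force = Coriolis force):
V_g = (1/(fρ)) |∂P/∂n| = 6.47×10⁻⁴ / (1.39×10⁻⁴ × 0.695) = 6.70 m/s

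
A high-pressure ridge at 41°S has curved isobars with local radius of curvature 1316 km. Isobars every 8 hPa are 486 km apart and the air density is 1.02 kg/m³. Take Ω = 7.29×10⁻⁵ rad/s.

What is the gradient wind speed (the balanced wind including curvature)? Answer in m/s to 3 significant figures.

20.1 m/s

Coriolis parameter at 41°S:
f = 2Ω sin φ = 2 × 7.29×10⁻⁵ × sin 41° = 9.57×10⁻⁵ s⁻¹
Pressure gradient: |∂P/∂n| = 800 Pa / 486000 m = 1.65×10⁻³ Pa/m
Geostrophic speed: V_g = |∂P/∂n|/(fρ) = 1.65×10⁻³/(9.57×10⁻⁵ × 1.02) = 16.9 m/s
Around a high, pressure-gradient force acts outward with centrifugal, so Coriolis balances both:
fV = (1/ρ)|∂P/∂n| + V²/R  →  V² − fR·V + fR·V_g = 0
With fR = 9.57×10⁻⁵ × 1316×10³ m = 126 m/s:
V = [fR − √((fR)² − 4 fR V_g)]/2 = [126 − √(126² − 4×126×16.9)]/2 = 20.1 m/s
Supergeostrophic (V > V_g = 16.9 m/s), as expected around a high.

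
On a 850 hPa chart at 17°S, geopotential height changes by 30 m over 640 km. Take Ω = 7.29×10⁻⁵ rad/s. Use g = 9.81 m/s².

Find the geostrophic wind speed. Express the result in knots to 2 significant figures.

21 knots

Coriolis parameter at 17°S:
f = 2Ω sin φ = 2 × 7.29×10⁻⁵ × sin 17° = 4.26×10⁻⁵ s⁻¹
Height gradient: |∂Z/∂n| = 30 m / 640000 m = 4.69×10⁻⁵
On a pressure surface, geostrophic balance gives V_g = (g/f)|∂Z/∂n|:
V_g = 9.81 × 4.69×10⁻⁵ / 4.26×10⁻⁵ = 10.8 m/s
Converting: 10.8 m/s × 1.944 = 21 knots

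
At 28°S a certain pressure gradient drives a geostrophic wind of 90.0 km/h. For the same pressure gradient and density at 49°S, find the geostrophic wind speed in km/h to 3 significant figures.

With the same pressure gradient and density, V_g ∝ 1/f ∝ 1/sin φ.
V₂ = V₁ · sin φ₁ / sin φ₂ = 90.0 × sin 28° / sin 49°
V₂ = 90.0 × 0.4695/0.7547 = 56.0 km/h

56.0 km/h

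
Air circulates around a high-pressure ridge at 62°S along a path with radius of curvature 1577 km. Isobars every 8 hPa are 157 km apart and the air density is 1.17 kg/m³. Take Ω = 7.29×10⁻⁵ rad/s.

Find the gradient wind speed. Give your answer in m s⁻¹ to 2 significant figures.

43 m s⁻¹

Coriolis parameter at 62°S:
f = 2Ω sin φ = 2 × 7.29×10⁻⁵ × sin 62° = 1.29×10⁻⁴ s⁻¹
Pressure gradient: |∂P/∂n| = 800 Pa / 157000 m = 5.10×10⁻³ Pa/m
Geostrophic speed: V_g = |∂P/∂n|/(fρ) = 5.10×10⁻³/(1.29×10⁻⁴ × 1.17) = 33.8 m/s
Around a high, pressure-gradient force acts outward with centrifugal, so Coriolis balances both:
fV = (1/ρ)|∂P/∂n| + V²/R  →  V² − fR·V + fR·V_g = 0
With fR = 1.29×10⁻⁴ × 1577×10³ m = 203 m/s:
V = [fR − √((fR)² − 4 fR V_g)]/2 = [203 − √(203² − 4×203×33.8)]/2 = 42.9 m/s
Supergeostrophic (V > V_g = 33.8 m/s), as expected around a high.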